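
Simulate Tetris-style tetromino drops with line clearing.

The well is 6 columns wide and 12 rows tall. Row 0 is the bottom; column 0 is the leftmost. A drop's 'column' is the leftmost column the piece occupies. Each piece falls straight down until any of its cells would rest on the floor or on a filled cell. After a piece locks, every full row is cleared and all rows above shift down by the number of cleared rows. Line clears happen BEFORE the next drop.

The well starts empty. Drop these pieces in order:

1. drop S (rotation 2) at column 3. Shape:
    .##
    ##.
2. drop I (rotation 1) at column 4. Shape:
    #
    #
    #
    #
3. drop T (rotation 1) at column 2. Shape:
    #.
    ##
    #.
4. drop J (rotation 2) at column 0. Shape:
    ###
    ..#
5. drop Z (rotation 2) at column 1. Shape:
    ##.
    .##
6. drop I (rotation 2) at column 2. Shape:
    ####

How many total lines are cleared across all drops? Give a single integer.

Answer: 0

Derivation:
Drop 1: S rot2 at col 3 lands with bottom-row=0; cleared 0 line(s) (total 0); column heights now [0 0 0 1 2 2], max=2
Drop 2: I rot1 at col 4 lands with bottom-row=2; cleared 0 line(s) (total 0); column heights now [0 0 0 1 6 2], max=6
Drop 3: T rot1 at col 2 lands with bottom-row=0; cleared 0 line(s) (total 0); column heights now [0 0 3 2 6 2], max=6
Drop 4: J rot2 at col 0 lands with bottom-row=3; cleared 0 line(s) (total 0); column heights now [5 5 5 2 6 2], max=6
Drop 5: Z rot2 at col 1 lands with bottom-row=5; cleared 0 line(s) (total 0); column heights now [5 7 7 6 6 2], max=7
Drop 6: I rot2 at col 2 lands with bottom-row=7; cleared 0 line(s) (total 0); column heights now [5 7 8 8 8 8], max=8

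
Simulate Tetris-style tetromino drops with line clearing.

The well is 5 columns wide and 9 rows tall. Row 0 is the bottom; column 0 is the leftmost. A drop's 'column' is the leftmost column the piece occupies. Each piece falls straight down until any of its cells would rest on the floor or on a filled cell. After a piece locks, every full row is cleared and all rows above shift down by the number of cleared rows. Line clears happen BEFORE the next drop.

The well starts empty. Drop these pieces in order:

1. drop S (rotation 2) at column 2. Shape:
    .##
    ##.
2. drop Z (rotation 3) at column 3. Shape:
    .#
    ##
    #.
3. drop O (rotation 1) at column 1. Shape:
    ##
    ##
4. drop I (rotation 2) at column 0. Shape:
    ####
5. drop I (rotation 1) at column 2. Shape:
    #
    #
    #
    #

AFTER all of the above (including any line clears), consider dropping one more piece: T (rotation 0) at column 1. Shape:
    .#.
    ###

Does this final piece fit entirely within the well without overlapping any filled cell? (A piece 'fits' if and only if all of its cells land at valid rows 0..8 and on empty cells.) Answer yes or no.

Drop 1: S rot2 at col 2 lands with bottom-row=0; cleared 0 line(s) (total 0); column heights now [0 0 1 2 2], max=2
Drop 2: Z rot3 at col 3 lands with bottom-row=2; cleared 0 line(s) (total 0); column heights now [0 0 1 4 5], max=5
Drop 3: O rot1 at col 1 lands with bottom-row=1; cleared 0 line(s) (total 0); column heights now [0 3 3 4 5], max=5
Drop 4: I rot2 at col 0 lands with bottom-row=4; cleared 1 line(s) (total 1); column heights now [0 3 3 4 4], max=4
Drop 5: I rot1 at col 2 lands with bottom-row=3; cleared 0 line(s) (total 1); column heights now [0 3 7 4 4], max=7
Test piece T rot0 at col 1 (width 3): heights before test = [0 3 7 4 4]; fits = True

Answer: yes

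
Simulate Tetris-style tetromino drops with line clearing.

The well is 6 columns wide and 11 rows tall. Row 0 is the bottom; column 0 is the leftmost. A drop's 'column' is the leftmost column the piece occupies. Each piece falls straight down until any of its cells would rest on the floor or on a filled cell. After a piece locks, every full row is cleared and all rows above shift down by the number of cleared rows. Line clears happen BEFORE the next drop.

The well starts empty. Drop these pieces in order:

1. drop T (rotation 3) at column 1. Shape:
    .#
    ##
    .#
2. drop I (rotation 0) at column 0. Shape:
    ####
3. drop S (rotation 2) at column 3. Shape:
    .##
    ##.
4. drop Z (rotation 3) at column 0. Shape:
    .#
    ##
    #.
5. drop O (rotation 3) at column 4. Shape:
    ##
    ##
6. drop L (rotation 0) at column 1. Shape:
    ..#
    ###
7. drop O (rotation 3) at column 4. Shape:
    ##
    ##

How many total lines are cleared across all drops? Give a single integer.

Drop 1: T rot3 at col 1 lands with bottom-row=0; cleared 0 line(s) (total 0); column heights now [0 2 3 0 0 0], max=3
Drop 2: I rot0 at col 0 lands with bottom-row=3; cleared 0 line(s) (total 0); column heights now [4 4 4 4 0 0], max=4
Drop 3: S rot2 at col 3 lands with bottom-row=4; cleared 0 line(s) (total 0); column heights now [4 4 4 5 6 6], max=6
Drop 4: Z rot3 at col 0 lands with bottom-row=4; cleared 0 line(s) (total 0); column heights now [6 7 4 5 6 6], max=7
Drop 5: O rot3 at col 4 lands with bottom-row=6; cleared 0 line(s) (total 0); column heights now [6 7 4 5 8 8], max=8
Drop 6: L rot0 at col 1 lands with bottom-row=7; cleared 0 line(s) (total 0); column heights now [6 8 8 9 8 8], max=9
Drop 7: O rot3 at col 4 lands with bottom-row=8; cleared 0 line(s) (total 0); column heights now [6 8 8 9 10 10], max=10

Answer: 0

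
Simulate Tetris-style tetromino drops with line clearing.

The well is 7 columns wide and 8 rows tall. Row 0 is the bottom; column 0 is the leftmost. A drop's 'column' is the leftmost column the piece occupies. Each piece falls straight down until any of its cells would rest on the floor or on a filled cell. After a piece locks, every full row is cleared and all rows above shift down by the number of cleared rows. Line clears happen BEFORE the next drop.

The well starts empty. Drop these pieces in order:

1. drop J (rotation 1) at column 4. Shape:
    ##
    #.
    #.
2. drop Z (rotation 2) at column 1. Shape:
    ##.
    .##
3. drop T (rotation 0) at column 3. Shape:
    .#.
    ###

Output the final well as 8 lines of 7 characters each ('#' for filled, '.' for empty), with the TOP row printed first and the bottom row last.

Drop 1: J rot1 at col 4 lands with bottom-row=0; cleared 0 line(s) (total 0); column heights now [0 0 0 0 3 3 0], max=3
Drop 2: Z rot2 at col 1 lands with bottom-row=0; cleared 0 line(s) (total 0); column heights now [0 2 2 1 3 3 0], max=3
Drop 3: T rot0 at col 3 lands with bottom-row=3; cleared 0 line(s) (total 0); column heights now [0 2 2 4 5 4 0], max=5

Answer: .......
.......
.......
....#..
...###.
....##.
.##.#..
..###..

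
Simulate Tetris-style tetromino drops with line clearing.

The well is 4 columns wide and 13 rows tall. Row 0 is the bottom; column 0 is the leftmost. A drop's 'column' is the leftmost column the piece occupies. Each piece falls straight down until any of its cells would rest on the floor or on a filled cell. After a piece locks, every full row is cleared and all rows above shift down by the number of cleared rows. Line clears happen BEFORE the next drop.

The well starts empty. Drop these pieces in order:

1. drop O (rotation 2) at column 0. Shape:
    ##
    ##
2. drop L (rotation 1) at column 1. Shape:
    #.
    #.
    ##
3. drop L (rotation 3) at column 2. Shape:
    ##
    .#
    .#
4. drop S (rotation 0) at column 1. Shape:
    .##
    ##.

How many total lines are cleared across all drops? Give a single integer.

Drop 1: O rot2 at col 0 lands with bottom-row=0; cleared 0 line(s) (total 0); column heights now [2 2 0 0], max=2
Drop 2: L rot1 at col 1 lands with bottom-row=2; cleared 0 line(s) (total 0); column heights now [2 5 3 0], max=5
Drop 3: L rot3 at col 2 lands with bottom-row=1; cleared 0 line(s) (total 0); column heights now [2 5 4 4], max=5
Drop 4: S rot0 at col 1 lands with bottom-row=5; cleared 0 line(s) (total 0); column heights now [2 6 7 7], max=7

Answer: 0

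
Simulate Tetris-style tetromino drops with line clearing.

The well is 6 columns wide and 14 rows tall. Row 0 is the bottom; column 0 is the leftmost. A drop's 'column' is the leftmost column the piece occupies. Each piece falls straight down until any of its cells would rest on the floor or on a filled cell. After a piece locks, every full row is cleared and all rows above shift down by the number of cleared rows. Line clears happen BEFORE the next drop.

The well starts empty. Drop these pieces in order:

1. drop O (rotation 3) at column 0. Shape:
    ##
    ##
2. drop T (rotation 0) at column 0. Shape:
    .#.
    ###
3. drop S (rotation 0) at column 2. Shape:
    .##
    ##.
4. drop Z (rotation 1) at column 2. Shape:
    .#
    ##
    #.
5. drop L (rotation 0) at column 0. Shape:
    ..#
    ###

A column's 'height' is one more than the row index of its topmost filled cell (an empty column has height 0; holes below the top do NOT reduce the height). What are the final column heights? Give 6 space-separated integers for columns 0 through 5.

Answer: 7 7 8 7 5 0

Derivation:
Drop 1: O rot3 at col 0 lands with bottom-row=0; cleared 0 line(s) (total 0); column heights now [2 2 0 0 0 0], max=2
Drop 2: T rot0 at col 0 lands with bottom-row=2; cleared 0 line(s) (total 0); column heights now [3 4 3 0 0 0], max=4
Drop 3: S rot0 at col 2 lands with bottom-row=3; cleared 0 line(s) (total 0); column heights now [3 4 4 5 5 0], max=5
Drop 4: Z rot1 at col 2 lands with bottom-row=4; cleared 0 line(s) (total 0); column heights now [3 4 6 7 5 0], max=7
Drop 5: L rot0 at col 0 lands with bottom-row=6; cleared 0 line(s) (total 0); column heights now [7 7 8 7 5 0], max=8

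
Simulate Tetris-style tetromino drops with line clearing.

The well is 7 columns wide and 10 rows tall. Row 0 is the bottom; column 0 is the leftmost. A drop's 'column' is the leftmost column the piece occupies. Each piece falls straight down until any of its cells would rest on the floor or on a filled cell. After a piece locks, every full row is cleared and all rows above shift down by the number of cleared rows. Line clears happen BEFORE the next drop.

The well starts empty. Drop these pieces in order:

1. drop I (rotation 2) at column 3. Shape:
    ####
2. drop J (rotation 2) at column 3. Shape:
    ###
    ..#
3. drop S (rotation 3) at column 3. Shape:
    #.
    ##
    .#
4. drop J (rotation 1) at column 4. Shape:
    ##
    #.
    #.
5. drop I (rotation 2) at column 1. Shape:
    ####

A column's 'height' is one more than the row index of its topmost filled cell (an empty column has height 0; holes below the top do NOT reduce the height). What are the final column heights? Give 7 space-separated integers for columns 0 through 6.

Answer: 0 9 9 9 9 8 1

Derivation:
Drop 1: I rot2 at col 3 lands with bottom-row=0; cleared 0 line(s) (total 0); column heights now [0 0 0 1 1 1 1], max=1
Drop 2: J rot2 at col 3 lands with bottom-row=1; cleared 0 line(s) (total 0); column heights now [0 0 0 3 3 3 1], max=3
Drop 3: S rot3 at col 3 lands with bottom-row=3; cleared 0 line(s) (total 0); column heights now [0 0 0 6 5 3 1], max=6
Drop 4: J rot1 at col 4 lands with bottom-row=5; cleared 0 line(s) (total 0); column heights now [0 0 0 6 8 8 1], max=8
Drop 5: I rot2 at col 1 lands with bottom-row=8; cleared 0 line(s) (total 0); column heights now [0 9 9 9 9 8 1], max=9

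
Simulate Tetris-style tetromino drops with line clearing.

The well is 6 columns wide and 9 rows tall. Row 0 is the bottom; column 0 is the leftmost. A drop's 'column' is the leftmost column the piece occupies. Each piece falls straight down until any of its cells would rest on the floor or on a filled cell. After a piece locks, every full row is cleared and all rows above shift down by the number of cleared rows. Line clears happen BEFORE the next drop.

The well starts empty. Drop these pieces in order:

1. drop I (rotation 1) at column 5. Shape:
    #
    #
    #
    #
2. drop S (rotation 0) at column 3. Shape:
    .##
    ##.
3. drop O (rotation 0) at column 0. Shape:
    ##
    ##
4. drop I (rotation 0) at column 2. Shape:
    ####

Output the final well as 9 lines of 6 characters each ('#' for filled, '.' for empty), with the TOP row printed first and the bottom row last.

Answer: ......
......
......
..####
....##
...###
.....#
##...#
##...#

Derivation:
Drop 1: I rot1 at col 5 lands with bottom-row=0; cleared 0 line(s) (total 0); column heights now [0 0 0 0 0 4], max=4
Drop 2: S rot0 at col 3 lands with bottom-row=3; cleared 0 line(s) (total 0); column heights now [0 0 0 4 5 5], max=5
Drop 3: O rot0 at col 0 lands with bottom-row=0; cleared 0 line(s) (total 0); column heights now [2 2 0 4 5 5], max=5
Drop 4: I rot0 at col 2 lands with bottom-row=5; cleared 0 line(s) (total 0); column heights now [2 2 6 6 6 6], max=6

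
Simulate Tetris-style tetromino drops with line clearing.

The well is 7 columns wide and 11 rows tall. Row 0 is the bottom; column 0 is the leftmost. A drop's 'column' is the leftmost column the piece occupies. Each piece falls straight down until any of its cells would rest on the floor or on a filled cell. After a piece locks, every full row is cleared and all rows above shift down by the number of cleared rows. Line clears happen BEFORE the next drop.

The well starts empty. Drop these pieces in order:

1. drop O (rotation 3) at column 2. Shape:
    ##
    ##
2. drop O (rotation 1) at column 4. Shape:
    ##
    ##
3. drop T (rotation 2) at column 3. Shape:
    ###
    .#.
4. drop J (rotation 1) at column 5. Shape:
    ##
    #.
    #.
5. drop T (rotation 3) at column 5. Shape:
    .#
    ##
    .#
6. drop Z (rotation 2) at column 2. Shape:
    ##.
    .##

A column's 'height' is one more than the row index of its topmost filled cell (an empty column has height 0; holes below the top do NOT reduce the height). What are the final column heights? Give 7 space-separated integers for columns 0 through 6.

Drop 1: O rot3 at col 2 lands with bottom-row=0; cleared 0 line(s) (total 0); column heights now [0 0 2 2 0 0 0], max=2
Drop 2: O rot1 at col 4 lands with bottom-row=0; cleared 0 line(s) (total 0); column heights now [0 0 2 2 2 2 0], max=2
Drop 3: T rot2 at col 3 lands with bottom-row=2; cleared 0 line(s) (total 0); column heights now [0 0 2 4 4 4 0], max=4
Drop 4: J rot1 at col 5 lands with bottom-row=4; cleared 0 line(s) (total 0); column heights now [0 0 2 4 4 7 7], max=7
Drop 5: T rot3 at col 5 lands with bottom-row=7; cleared 0 line(s) (total 0); column heights now [0 0 2 4 4 9 10], max=10
Drop 6: Z rot2 at col 2 lands with bottom-row=4; cleared 0 line(s) (total 0); column heights now [0 0 6 6 5 9 10], max=10

Answer: 0 0 6 6 5 9 10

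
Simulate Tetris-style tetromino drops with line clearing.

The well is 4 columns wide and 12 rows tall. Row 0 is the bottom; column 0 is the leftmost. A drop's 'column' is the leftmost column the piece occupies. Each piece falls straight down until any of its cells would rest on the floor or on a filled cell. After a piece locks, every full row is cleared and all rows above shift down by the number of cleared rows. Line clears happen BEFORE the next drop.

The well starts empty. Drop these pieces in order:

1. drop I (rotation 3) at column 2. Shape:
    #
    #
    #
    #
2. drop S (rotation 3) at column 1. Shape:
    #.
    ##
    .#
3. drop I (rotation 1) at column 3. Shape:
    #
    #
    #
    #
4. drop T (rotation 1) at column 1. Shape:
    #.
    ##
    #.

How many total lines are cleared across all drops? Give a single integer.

Drop 1: I rot3 at col 2 lands with bottom-row=0; cleared 0 line(s) (total 0); column heights now [0 0 4 0], max=4
Drop 2: S rot3 at col 1 lands with bottom-row=4; cleared 0 line(s) (total 0); column heights now [0 7 6 0], max=7
Drop 3: I rot1 at col 3 lands with bottom-row=0; cleared 0 line(s) (total 0); column heights now [0 7 6 4], max=7
Drop 4: T rot1 at col 1 lands with bottom-row=7; cleared 0 line(s) (total 0); column heights now [0 10 9 4], max=10

Answer: 0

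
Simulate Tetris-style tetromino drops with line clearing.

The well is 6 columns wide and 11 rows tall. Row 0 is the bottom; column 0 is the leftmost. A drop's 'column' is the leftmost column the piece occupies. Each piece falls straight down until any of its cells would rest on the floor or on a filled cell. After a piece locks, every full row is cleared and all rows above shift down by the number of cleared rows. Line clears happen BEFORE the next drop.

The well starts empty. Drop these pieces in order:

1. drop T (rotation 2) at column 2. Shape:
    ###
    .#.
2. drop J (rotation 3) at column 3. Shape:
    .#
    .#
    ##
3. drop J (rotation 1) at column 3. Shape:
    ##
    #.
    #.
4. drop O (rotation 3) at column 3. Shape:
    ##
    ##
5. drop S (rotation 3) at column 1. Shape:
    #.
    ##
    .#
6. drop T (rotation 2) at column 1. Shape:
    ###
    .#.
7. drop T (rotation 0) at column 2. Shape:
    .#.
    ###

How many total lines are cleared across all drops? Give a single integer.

Drop 1: T rot2 at col 2 lands with bottom-row=0; cleared 0 line(s) (total 0); column heights now [0 0 2 2 2 0], max=2
Drop 2: J rot3 at col 3 lands with bottom-row=2; cleared 0 line(s) (total 0); column heights now [0 0 2 3 5 0], max=5
Drop 3: J rot1 at col 3 lands with bottom-row=3; cleared 0 line(s) (total 0); column heights now [0 0 2 6 6 0], max=6
Drop 4: O rot3 at col 3 lands with bottom-row=6; cleared 0 line(s) (total 0); column heights now [0 0 2 8 8 0], max=8
Drop 5: S rot3 at col 1 lands with bottom-row=2; cleared 0 line(s) (total 0); column heights now [0 5 4 8 8 0], max=8
Drop 6: T rot2 at col 1 lands with bottom-row=7; cleared 0 line(s) (total 0); column heights now [0 9 9 9 8 0], max=9
Drop 7: T rot0 at col 2 lands with bottom-row=9; cleared 0 line(s) (total 0); column heights now [0 9 10 11 10 0], max=11

Answer: 0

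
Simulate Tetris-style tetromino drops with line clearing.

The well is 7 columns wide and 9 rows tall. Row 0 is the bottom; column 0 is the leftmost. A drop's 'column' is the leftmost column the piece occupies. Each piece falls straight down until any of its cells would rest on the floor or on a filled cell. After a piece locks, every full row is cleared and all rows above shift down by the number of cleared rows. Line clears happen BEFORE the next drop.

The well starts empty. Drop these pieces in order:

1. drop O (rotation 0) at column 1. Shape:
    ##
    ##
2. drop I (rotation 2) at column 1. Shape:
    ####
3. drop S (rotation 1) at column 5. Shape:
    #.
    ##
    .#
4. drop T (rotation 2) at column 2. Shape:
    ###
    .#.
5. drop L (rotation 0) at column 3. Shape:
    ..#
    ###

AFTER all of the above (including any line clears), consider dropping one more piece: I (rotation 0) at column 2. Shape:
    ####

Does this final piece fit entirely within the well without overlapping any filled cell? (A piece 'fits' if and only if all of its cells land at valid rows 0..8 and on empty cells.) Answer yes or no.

Drop 1: O rot0 at col 1 lands with bottom-row=0; cleared 0 line(s) (total 0); column heights now [0 2 2 0 0 0 0], max=2
Drop 2: I rot2 at col 1 lands with bottom-row=2; cleared 0 line(s) (total 0); column heights now [0 3 3 3 3 0 0], max=3
Drop 3: S rot1 at col 5 lands with bottom-row=0; cleared 0 line(s) (total 0); column heights now [0 3 3 3 3 3 2], max=3
Drop 4: T rot2 at col 2 lands with bottom-row=3; cleared 0 line(s) (total 0); column heights now [0 3 5 5 5 3 2], max=5
Drop 5: L rot0 at col 3 lands with bottom-row=5; cleared 0 line(s) (total 0); column heights now [0 3 5 6 6 7 2], max=7
Test piece I rot0 at col 2 (width 4): heights before test = [0 3 5 6 6 7 2]; fits = True

Answer: yes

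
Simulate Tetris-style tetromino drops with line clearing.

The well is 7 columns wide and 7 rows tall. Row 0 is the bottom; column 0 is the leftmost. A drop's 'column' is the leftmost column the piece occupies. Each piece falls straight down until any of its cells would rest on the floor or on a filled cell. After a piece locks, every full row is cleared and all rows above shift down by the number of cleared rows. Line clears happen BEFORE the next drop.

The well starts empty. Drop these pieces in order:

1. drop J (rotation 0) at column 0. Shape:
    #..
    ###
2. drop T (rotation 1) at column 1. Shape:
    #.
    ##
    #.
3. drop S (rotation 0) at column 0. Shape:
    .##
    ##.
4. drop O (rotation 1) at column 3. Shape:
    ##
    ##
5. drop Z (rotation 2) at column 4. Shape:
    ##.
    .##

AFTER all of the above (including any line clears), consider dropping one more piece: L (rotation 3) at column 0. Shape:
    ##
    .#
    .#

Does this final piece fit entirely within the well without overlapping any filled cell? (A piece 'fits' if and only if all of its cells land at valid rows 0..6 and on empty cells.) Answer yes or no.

Answer: no

Derivation:
Drop 1: J rot0 at col 0 lands with bottom-row=0; cleared 0 line(s) (total 0); column heights now [2 1 1 0 0 0 0], max=2
Drop 2: T rot1 at col 1 lands with bottom-row=1; cleared 0 line(s) (total 0); column heights now [2 4 3 0 0 0 0], max=4
Drop 3: S rot0 at col 0 lands with bottom-row=4; cleared 0 line(s) (total 0); column heights now [5 6 6 0 0 0 0], max=6
Drop 4: O rot1 at col 3 lands with bottom-row=0; cleared 0 line(s) (total 0); column heights now [5 6 6 2 2 0 0], max=6
Drop 5: Z rot2 at col 4 lands with bottom-row=1; cleared 0 line(s) (total 0); column heights now [5 6 6 2 3 3 2], max=6
Test piece L rot3 at col 0 (width 2): heights before test = [5 6 6 2 3 3 2]; fits = False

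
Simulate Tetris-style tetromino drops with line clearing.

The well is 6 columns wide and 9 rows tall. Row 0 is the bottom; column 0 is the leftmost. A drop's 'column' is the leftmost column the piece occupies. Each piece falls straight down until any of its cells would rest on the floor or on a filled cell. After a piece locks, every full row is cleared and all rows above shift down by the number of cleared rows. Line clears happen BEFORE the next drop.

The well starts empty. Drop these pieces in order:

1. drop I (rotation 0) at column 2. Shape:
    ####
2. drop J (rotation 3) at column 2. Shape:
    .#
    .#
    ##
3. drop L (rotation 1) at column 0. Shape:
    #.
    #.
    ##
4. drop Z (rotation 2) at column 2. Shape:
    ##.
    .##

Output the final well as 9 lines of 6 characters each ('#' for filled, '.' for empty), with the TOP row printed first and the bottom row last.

Answer: ......
......
......
......
..##..
...##.
...#..
#..#..
#.##..

Derivation:
Drop 1: I rot0 at col 2 lands with bottom-row=0; cleared 0 line(s) (total 0); column heights now [0 0 1 1 1 1], max=1
Drop 2: J rot3 at col 2 lands with bottom-row=1; cleared 0 line(s) (total 0); column heights now [0 0 2 4 1 1], max=4
Drop 3: L rot1 at col 0 lands with bottom-row=0; cleared 1 line(s) (total 1); column heights now [2 0 1 3 0 0], max=3
Drop 4: Z rot2 at col 2 lands with bottom-row=3; cleared 0 line(s) (total 1); column heights now [2 0 5 5 4 0], max=5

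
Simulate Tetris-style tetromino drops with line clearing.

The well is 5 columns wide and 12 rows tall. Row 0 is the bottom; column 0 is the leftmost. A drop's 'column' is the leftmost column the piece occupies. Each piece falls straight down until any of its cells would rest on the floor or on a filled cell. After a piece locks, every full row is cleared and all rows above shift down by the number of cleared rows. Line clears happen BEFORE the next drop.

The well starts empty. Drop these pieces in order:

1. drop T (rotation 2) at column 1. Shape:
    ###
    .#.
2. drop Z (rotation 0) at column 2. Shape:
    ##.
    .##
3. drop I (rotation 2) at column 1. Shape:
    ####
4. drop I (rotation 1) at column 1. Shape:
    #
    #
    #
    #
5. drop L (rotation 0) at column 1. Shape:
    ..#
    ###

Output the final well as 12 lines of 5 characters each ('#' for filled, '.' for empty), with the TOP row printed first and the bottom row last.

Drop 1: T rot2 at col 1 lands with bottom-row=0; cleared 0 line(s) (total 0); column heights now [0 2 2 2 0], max=2
Drop 2: Z rot0 at col 2 lands with bottom-row=2; cleared 0 line(s) (total 0); column heights now [0 2 4 4 3], max=4
Drop 3: I rot2 at col 1 lands with bottom-row=4; cleared 0 line(s) (total 0); column heights now [0 5 5 5 5], max=5
Drop 4: I rot1 at col 1 lands with bottom-row=5; cleared 0 line(s) (total 0); column heights now [0 9 5 5 5], max=9
Drop 5: L rot0 at col 1 lands with bottom-row=9; cleared 0 line(s) (total 0); column heights now [0 10 10 11 5], max=11

Answer: .....
...#.
.###.
.#...
.#...
.#...
.#...
.####
..##.
...##
.###.
..#..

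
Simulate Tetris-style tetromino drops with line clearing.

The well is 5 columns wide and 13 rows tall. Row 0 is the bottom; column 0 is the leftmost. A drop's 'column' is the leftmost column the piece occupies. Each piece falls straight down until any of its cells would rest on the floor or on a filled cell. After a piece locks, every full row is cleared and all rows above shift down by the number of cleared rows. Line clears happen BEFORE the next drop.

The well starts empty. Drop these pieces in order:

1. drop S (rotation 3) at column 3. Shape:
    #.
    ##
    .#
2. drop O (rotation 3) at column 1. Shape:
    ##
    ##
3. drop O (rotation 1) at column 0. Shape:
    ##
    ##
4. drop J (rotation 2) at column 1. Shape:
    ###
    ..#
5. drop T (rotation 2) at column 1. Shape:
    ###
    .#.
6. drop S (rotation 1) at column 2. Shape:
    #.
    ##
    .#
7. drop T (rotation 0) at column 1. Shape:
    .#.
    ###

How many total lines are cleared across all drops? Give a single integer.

Drop 1: S rot3 at col 3 lands with bottom-row=0; cleared 0 line(s) (total 0); column heights now [0 0 0 3 2], max=3
Drop 2: O rot3 at col 1 lands with bottom-row=0; cleared 0 line(s) (total 0); column heights now [0 2 2 3 2], max=3
Drop 3: O rot1 at col 0 lands with bottom-row=2; cleared 0 line(s) (total 0); column heights now [4 4 2 3 2], max=4
Drop 4: J rot2 at col 1 lands with bottom-row=3; cleared 0 line(s) (total 0); column heights now [4 5 5 5 2], max=5
Drop 5: T rot2 at col 1 lands with bottom-row=5; cleared 0 line(s) (total 0); column heights now [4 7 7 7 2], max=7
Drop 6: S rot1 at col 2 lands with bottom-row=7; cleared 0 line(s) (total 0); column heights now [4 7 10 9 2], max=10
Drop 7: T rot0 at col 1 lands with bottom-row=10; cleared 0 line(s) (total 0); column heights now [4 11 12 11 2], max=12

Answer: 0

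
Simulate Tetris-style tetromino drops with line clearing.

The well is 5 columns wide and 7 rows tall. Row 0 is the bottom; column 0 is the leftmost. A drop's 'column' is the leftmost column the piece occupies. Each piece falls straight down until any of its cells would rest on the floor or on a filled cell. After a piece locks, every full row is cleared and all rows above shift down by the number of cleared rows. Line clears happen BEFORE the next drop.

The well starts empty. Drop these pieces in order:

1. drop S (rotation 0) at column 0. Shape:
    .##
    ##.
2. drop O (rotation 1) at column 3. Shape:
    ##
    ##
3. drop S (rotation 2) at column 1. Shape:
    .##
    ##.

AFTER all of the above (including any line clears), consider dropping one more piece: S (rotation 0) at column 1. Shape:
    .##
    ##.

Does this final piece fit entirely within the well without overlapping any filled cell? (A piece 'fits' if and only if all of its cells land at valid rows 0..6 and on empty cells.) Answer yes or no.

Drop 1: S rot0 at col 0 lands with bottom-row=0; cleared 0 line(s) (total 0); column heights now [1 2 2 0 0], max=2
Drop 2: O rot1 at col 3 lands with bottom-row=0; cleared 0 line(s) (total 0); column heights now [1 2 2 2 2], max=2
Drop 3: S rot2 at col 1 lands with bottom-row=2; cleared 0 line(s) (total 0); column heights now [1 3 4 4 2], max=4
Test piece S rot0 at col 1 (width 3): heights before test = [1 3 4 4 2]; fits = True

Answer: yes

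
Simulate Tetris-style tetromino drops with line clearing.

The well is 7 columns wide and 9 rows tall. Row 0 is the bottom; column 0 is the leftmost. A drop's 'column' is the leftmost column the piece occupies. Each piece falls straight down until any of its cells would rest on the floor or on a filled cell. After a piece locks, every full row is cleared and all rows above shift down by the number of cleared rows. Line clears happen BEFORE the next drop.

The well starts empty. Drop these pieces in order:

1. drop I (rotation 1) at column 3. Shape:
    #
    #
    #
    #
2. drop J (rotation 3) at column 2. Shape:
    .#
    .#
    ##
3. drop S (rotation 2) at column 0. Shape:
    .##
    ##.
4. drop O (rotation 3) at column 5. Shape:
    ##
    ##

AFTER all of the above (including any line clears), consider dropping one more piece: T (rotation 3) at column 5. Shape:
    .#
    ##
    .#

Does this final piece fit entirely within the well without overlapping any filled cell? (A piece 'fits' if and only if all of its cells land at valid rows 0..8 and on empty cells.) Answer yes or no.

Drop 1: I rot1 at col 3 lands with bottom-row=0; cleared 0 line(s) (total 0); column heights now [0 0 0 4 0 0 0], max=4
Drop 2: J rot3 at col 2 lands with bottom-row=4; cleared 0 line(s) (total 0); column heights now [0 0 5 7 0 0 0], max=7
Drop 3: S rot2 at col 0 lands with bottom-row=4; cleared 0 line(s) (total 0); column heights now [5 6 6 7 0 0 0], max=7
Drop 4: O rot3 at col 5 lands with bottom-row=0; cleared 0 line(s) (total 0); column heights now [5 6 6 7 0 2 2], max=7
Test piece T rot3 at col 5 (width 2): heights before test = [5 6 6 7 0 2 2]; fits = True

Answer: yes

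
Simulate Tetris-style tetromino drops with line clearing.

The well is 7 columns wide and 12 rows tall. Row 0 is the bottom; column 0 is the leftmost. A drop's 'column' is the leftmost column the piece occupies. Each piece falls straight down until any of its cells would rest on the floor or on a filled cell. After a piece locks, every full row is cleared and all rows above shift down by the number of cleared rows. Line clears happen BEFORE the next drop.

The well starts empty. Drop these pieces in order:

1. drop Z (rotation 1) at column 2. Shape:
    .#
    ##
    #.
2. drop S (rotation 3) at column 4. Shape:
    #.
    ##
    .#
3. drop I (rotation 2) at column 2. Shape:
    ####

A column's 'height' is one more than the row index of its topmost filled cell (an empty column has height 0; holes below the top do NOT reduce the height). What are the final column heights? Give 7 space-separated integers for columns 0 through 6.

Answer: 0 0 4 4 4 4 0

Derivation:
Drop 1: Z rot1 at col 2 lands with bottom-row=0; cleared 0 line(s) (total 0); column heights now [0 0 2 3 0 0 0], max=3
Drop 2: S rot3 at col 4 lands with bottom-row=0; cleared 0 line(s) (total 0); column heights now [0 0 2 3 3 2 0], max=3
Drop 3: I rot2 at col 2 lands with bottom-row=3; cleared 0 line(s) (total 0); column heights now [0 0 4 4 4 4 0], max=4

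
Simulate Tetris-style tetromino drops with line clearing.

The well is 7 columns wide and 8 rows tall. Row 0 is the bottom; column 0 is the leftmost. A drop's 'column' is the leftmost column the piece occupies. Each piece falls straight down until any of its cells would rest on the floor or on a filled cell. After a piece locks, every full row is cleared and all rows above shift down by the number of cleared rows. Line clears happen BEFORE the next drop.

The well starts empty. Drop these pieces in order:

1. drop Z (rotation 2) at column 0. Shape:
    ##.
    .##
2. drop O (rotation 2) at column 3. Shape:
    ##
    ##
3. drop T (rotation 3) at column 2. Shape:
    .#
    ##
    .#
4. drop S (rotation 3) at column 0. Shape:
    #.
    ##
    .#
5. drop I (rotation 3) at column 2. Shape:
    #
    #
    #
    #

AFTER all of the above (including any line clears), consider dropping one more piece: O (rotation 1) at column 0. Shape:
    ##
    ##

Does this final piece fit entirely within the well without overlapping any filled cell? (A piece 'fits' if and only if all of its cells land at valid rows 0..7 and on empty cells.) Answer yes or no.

Answer: yes

Derivation:
Drop 1: Z rot2 at col 0 lands with bottom-row=0; cleared 0 line(s) (total 0); column heights now [2 2 1 0 0 0 0], max=2
Drop 2: O rot2 at col 3 lands with bottom-row=0; cleared 0 line(s) (total 0); column heights now [2 2 1 2 2 0 0], max=2
Drop 3: T rot3 at col 2 lands with bottom-row=2; cleared 0 line(s) (total 0); column heights now [2 2 4 5 2 0 0], max=5
Drop 4: S rot3 at col 0 lands with bottom-row=2; cleared 0 line(s) (total 0); column heights now [5 4 4 5 2 0 0], max=5
Drop 5: I rot3 at col 2 lands with bottom-row=4; cleared 0 line(s) (total 0); column heights now [5 4 8 5 2 0 0], max=8
Test piece O rot1 at col 0 (width 2): heights before test = [5 4 8 5 2 0 0]; fits = True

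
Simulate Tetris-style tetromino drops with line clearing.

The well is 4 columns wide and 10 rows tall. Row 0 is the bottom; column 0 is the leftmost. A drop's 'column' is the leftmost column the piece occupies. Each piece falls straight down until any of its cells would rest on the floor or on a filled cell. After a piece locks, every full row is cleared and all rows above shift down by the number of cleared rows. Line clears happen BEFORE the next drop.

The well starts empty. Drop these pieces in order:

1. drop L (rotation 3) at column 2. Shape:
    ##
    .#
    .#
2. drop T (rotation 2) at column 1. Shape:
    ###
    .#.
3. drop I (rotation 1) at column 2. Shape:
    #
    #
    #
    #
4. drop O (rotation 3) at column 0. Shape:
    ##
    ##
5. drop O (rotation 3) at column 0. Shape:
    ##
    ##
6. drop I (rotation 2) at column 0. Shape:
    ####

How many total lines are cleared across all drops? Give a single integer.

Drop 1: L rot3 at col 2 lands with bottom-row=0; cleared 0 line(s) (total 0); column heights now [0 0 3 3], max=3
Drop 2: T rot2 at col 1 lands with bottom-row=3; cleared 0 line(s) (total 0); column heights now [0 5 5 5], max=5
Drop 3: I rot1 at col 2 lands with bottom-row=5; cleared 0 line(s) (total 0); column heights now [0 5 9 5], max=9
Drop 4: O rot3 at col 0 lands with bottom-row=5; cleared 0 line(s) (total 0); column heights now [7 7 9 5], max=9
Drop 5: O rot3 at col 0 lands with bottom-row=7; cleared 0 line(s) (total 0); column heights now [9 9 9 5], max=9
Drop 6: I rot2 at col 0 lands with bottom-row=9; cleared 1 line(s) (total 1); column heights now [9 9 9 5], max=9

Answer: 1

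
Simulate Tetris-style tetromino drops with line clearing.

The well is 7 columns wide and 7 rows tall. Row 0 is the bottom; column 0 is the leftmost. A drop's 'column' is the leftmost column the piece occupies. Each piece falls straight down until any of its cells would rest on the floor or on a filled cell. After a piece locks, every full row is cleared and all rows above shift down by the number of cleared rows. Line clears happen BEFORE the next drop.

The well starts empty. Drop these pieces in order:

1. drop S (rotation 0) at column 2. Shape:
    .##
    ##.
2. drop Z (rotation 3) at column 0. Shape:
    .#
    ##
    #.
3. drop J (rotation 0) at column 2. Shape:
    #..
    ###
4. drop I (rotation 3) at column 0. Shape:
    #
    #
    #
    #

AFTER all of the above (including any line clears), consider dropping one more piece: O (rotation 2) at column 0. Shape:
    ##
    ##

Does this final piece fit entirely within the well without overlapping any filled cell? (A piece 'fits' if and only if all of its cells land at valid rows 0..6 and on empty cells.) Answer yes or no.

Answer: no

Derivation:
Drop 1: S rot0 at col 2 lands with bottom-row=0; cleared 0 line(s) (total 0); column heights now [0 0 1 2 2 0 0], max=2
Drop 2: Z rot3 at col 0 lands with bottom-row=0; cleared 0 line(s) (total 0); column heights now [2 3 1 2 2 0 0], max=3
Drop 3: J rot0 at col 2 lands with bottom-row=2; cleared 0 line(s) (total 0); column heights now [2 3 4 3 3 0 0], max=4
Drop 4: I rot3 at col 0 lands with bottom-row=2; cleared 0 line(s) (total 0); column heights now [6 3 4 3 3 0 0], max=6
Test piece O rot2 at col 0 (width 2): heights before test = [6 3 4 3 3 0 0]; fits = False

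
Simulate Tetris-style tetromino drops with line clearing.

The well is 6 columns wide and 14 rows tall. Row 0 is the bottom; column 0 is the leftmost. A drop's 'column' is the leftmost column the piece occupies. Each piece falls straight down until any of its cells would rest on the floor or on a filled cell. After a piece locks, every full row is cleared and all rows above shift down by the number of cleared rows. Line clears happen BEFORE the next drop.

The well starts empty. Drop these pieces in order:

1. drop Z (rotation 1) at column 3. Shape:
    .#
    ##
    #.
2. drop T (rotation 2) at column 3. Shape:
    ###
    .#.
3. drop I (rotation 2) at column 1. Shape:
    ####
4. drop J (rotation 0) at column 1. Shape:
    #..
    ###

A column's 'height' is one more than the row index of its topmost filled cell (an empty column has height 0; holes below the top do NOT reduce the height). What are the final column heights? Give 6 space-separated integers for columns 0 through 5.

Drop 1: Z rot1 at col 3 lands with bottom-row=0; cleared 0 line(s) (total 0); column heights now [0 0 0 2 3 0], max=3
Drop 2: T rot2 at col 3 lands with bottom-row=3; cleared 0 line(s) (total 0); column heights now [0 0 0 5 5 5], max=5
Drop 3: I rot2 at col 1 lands with bottom-row=5; cleared 0 line(s) (total 0); column heights now [0 6 6 6 6 5], max=6
Drop 4: J rot0 at col 1 lands with bottom-row=6; cleared 0 line(s) (total 0); column heights now [0 8 7 7 6 5], max=8

Answer: 0 8 7 7 6 5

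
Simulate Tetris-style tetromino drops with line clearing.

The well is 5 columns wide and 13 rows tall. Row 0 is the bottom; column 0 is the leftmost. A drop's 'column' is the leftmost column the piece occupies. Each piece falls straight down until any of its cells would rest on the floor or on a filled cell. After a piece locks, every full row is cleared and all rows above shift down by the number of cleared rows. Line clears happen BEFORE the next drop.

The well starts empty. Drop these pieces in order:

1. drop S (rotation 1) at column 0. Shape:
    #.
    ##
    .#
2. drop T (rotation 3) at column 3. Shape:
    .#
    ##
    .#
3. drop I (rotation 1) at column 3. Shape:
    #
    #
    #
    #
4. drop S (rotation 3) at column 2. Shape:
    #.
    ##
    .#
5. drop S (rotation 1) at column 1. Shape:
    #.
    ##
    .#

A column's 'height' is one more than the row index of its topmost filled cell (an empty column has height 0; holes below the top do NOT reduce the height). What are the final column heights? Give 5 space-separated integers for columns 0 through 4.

Answer: 3 12 11 8 3

Derivation:
Drop 1: S rot1 at col 0 lands with bottom-row=0; cleared 0 line(s) (total 0); column heights now [3 2 0 0 0], max=3
Drop 2: T rot3 at col 3 lands with bottom-row=0; cleared 0 line(s) (total 0); column heights now [3 2 0 2 3], max=3
Drop 3: I rot1 at col 3 lands with bottom-row=2; cleared 0 line(s) (total 0); column heights now [3 2 0 6 3], max=6
Drop 4: S rot3 at col 2 lands with bottom-row=6; cleared 0 line(s) (total 0); column heights now [3 2 9 8 3], max=9
Drop 5: S rot1 at col 1 lands with bottom-row=9; cleared 0 line(s) (total 0); column heights now [3 12 11 8 3], max=12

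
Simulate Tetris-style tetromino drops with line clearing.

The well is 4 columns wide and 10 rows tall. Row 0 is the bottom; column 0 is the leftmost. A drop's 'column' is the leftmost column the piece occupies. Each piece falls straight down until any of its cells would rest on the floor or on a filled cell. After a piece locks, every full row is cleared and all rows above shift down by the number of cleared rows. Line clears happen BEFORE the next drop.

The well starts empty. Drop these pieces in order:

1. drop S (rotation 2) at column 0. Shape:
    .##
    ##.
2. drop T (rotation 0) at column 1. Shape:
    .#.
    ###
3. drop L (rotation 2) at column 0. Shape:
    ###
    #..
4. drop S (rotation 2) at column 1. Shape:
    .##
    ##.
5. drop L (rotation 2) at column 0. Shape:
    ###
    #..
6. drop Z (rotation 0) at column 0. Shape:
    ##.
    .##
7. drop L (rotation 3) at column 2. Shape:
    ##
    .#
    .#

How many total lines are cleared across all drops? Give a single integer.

Answer: 2

Derivation:
Drop 1: S rot2 at col 0 lands with bottom-row=0; cleared 0 line(s) (total 0); column heights now [1 2 2 0], max=2
Drop 2: T rot0 at col 1 lands with bottom-row=2; cleared 0 line(s) (total 0); column heights now [1 3 4 3], max=4
Drop 3: L rot2 at col 0 lands with bottom-row=3; cleared 0 line(s) (total 0); column heights now [5 5 5 3], max=5
Drop 4: S rot2 at col 1 lands with bottom-row=5; cleared 0 line(s) (total 0); column heights now [5 6 7 7], max=7
Drop 5: L rot2 at col 0 lands with bottom-row=6; cleared 0 line(s) (total 0); column heights now [8 8 8 7], max=8
Drop 6: Z rot0 at col 0 lands with bottom-row=8; cleared 0 line(s) (total 0); column heights now [10 10 9 7], max=10
Drop 7: L rot3 at col 2 lands with bottom-row=7; cleared 2 line(s) (total 2); column heights now [7 8 8 8], max=8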